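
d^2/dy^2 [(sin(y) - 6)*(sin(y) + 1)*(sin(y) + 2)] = -9*sin(y)^3 + 12*sin(y)^2 + 22*sin(y) - 6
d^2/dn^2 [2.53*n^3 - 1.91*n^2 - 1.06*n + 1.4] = 15.18*n - 3.82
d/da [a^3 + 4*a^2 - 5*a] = 3*a^2 + 8*a - 5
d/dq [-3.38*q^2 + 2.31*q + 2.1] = 2.31 - 6.76*q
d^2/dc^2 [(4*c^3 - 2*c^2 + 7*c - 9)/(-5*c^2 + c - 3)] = 2*(-109*c^3 + 621*c^2 + 72*c - 129)/(125*c^6 - 75*c^5 + 240*c^4 - 91*c^3 + 144*c^2 - 27*c + 27)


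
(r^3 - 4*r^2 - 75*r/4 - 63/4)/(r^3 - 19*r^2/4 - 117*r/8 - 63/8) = 2*(2*r + 3)/(4*r + 3)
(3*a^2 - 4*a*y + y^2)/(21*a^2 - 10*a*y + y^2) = (-a + y)/(-7*a + y)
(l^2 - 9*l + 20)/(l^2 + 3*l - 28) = (l - 5)/(l + 7)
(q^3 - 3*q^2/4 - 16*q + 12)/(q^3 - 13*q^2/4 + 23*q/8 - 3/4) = 2*(q^2 - 16)/(2*q^2 - 5*q + 2)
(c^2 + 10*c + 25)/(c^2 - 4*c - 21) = (c^2 + 10*c + 25)/(c^2 - 4*c - 21)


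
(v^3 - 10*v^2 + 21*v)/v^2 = v - 10 + 21/v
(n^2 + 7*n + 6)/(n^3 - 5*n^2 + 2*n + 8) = (n + 6)/(n^2 - 6*n + 8)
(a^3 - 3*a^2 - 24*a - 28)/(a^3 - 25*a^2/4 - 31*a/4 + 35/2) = 4*(a + 2)/(4*a - 5)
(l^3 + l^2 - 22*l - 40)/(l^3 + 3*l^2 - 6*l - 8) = (l^2 - 3*l - 10)/(l^2 - l - 2)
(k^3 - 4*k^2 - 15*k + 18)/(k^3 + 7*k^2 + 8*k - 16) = (k^2 - 3*k - 18)/(k^2 + 8*k + 16)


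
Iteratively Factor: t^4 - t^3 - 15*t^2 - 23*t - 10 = (t + 1)*(t^3 - 2*t^2 - 13*t - 10) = (t + 1)*(t + 2)*(t^2 - 4*t - 5) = (t - 5)*(t + 1)*(t + 2)*(t + 1)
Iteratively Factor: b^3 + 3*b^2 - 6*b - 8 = (b + 1)*(b^2 + 2*b - 8) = (b + 1)*(b + 4)*(b - 2)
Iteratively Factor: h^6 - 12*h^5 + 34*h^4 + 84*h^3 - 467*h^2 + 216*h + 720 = (h - 4)*(h^5 - 8*h^4 + 2*h^3 + 92*h^2 - 99*h - 180) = (h - 4)^2*(h^4 - 4*h^3 - 14*h^2 + 36*h + 45) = (h - 4)^2*(h - 3)*(h^3 - h^2 - 17*h - 15) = (h - 4)^2*(h - 3)*(h + 1)*(h^2 - 2*h - 15) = (h - 4)^2*(h - 3)*(h + 1)*(h + 3)*(h - 5)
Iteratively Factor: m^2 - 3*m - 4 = (m - 4)*(m + 1)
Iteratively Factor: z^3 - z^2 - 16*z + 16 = (z - 4)*(z^2 + 3*z - 4) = (z - 4)*(z + 4)*(z - 1)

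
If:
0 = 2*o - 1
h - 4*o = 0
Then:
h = 2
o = 1/2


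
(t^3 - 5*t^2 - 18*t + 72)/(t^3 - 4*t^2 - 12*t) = (t^2 + t - 12)/(t*(t + 2))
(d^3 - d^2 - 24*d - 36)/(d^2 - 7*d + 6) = (d^2 + 5*d + 6)/(d - 1)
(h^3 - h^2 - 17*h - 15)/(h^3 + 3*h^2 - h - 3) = (h - 5)/(h - 1)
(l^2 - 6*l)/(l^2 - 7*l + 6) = l/(l - 1)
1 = 1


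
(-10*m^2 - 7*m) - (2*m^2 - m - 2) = -12*m^2 - 6*m + 2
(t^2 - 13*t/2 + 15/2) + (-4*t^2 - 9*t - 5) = -3*t^2 - 31*t/2 + 5/2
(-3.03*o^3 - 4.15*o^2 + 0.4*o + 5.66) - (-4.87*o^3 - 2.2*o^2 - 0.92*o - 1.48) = 1.84*o^3 - 1.95*o^2 + 1.32*o + 7.14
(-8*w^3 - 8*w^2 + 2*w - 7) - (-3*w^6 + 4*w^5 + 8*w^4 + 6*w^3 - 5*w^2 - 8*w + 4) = 3*w^6 - 4*w^5 - 8*w^4 - 14*w^3 - 3*w^2 + 10*w - 11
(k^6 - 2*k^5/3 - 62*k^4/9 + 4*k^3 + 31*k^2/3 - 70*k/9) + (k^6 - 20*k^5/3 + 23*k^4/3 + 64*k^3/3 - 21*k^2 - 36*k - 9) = 2*k^6 - 22*k^5/3 + 7*k^4/9 + 76*k^3/3 - 32*k^2/3 - 394*k/9 - 9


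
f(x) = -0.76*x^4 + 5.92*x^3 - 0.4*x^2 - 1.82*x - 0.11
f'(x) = -3.04*x^3 + 17.76*x^2 - 0.8*x - 1.82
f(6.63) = 227.05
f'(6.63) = -112.41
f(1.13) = 4.63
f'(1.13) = 15.57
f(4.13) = 181.47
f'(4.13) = 83.65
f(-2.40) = -105.10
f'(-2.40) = 144.42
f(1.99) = 29.42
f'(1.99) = 42.96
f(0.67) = 0.12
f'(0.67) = 4.70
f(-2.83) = -181.09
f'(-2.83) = 211.58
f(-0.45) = 0.06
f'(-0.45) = 2.41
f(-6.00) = -2267.27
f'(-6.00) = 1298.98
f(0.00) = -0.11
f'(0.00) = -1.82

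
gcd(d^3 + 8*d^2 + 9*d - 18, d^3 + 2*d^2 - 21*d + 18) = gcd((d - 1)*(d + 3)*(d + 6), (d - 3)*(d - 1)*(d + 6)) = d^2 + 5*d - 6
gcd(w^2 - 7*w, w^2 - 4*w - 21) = w - 7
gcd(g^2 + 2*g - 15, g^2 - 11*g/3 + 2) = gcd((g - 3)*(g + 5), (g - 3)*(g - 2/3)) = g - 3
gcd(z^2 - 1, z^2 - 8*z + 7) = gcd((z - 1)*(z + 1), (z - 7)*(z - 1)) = z - 1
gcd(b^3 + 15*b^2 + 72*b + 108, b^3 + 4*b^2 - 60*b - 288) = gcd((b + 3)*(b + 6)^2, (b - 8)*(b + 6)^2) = b^2 + 12*b + 36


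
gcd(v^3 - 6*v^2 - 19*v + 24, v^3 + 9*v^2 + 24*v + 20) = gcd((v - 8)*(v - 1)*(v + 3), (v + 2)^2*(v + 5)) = 1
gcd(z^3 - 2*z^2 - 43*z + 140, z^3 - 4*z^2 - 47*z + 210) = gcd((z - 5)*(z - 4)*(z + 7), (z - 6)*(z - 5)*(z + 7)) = z^2 + 2*z - 35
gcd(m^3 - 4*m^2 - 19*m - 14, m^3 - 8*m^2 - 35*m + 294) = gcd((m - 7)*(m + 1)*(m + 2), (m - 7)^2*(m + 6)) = m - 7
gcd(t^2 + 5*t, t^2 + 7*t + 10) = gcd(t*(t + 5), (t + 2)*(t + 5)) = t + 5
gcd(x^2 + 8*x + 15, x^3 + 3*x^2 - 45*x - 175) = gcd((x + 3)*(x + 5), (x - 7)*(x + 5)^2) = x + 5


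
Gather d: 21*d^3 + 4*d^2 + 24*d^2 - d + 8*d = 21*d^3 + 28*d^2 + 7*d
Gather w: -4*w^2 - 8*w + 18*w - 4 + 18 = -4*w^2 + 10*w + 14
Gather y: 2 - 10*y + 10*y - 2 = 0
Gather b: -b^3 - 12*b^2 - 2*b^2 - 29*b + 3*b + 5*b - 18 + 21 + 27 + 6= -b^3 - 14*b^2 - 21*b + 36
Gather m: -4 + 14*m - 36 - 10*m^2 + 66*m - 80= -10*m^2 + 80*m - 120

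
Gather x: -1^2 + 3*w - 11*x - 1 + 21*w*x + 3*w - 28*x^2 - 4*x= 6*w - 28*x^2 + x*(21*w - 15) - 2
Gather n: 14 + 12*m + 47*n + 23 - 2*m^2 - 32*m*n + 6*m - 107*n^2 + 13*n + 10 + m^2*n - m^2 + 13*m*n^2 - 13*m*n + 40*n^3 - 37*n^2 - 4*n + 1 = -3*m^2 + 18*m + 40*n^3 + n^2*(13*m - 144) + n*(m^2 - 45*m + 56) + 48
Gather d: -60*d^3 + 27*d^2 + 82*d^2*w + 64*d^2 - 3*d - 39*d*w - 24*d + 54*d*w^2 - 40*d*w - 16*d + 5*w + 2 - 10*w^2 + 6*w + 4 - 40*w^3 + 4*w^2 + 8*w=-60*d^3 + d^2*(82*w + 91) + d*(54*w^2 - 79*w - 43) - 40*w^3 - 6*w^2 + 19*w + 6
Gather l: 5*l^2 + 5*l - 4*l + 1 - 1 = 5*l^2 + l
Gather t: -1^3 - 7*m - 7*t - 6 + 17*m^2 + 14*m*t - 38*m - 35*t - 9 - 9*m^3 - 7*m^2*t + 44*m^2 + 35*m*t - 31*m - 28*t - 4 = -9*m^3 + 61*m^2 - 76*m + t*(-7*m^2 + 49*m - 70) - 20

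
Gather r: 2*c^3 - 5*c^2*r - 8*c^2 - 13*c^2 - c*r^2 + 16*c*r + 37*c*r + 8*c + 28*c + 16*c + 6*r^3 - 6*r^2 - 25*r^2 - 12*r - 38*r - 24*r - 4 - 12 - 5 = 2*c^3 - 21*c^2 + 52*c + 6*r^3 + r^2*(-c - 31) + r*(-5*c^2 + 53*c - 74) - 21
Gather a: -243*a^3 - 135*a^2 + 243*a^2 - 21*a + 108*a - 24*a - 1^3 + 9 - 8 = -243*a^3 + 108*a^2 + 63*a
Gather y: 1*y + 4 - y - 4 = 0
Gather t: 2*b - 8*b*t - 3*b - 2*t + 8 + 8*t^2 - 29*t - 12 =-b + 8*t^2 + t*(-8*b - 31) - 4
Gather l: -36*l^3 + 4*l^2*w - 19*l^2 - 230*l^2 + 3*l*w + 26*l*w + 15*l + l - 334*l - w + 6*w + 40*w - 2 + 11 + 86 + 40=-36*l^3 + l^2*(4*w - 249) + l*(29*w - 318) + 45*w + 135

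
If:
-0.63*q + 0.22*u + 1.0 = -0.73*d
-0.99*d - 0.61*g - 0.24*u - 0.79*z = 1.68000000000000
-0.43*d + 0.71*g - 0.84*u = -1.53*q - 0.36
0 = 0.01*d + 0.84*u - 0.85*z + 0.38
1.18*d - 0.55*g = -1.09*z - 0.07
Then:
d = -1.27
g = -1.48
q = 0.17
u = 0.13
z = 0.56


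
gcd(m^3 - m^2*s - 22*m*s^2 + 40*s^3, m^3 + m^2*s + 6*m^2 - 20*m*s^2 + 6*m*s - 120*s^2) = -m^2 - m*s + 20*s^2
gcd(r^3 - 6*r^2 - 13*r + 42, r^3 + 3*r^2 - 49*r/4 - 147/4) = r + 3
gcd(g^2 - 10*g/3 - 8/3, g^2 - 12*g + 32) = g - 4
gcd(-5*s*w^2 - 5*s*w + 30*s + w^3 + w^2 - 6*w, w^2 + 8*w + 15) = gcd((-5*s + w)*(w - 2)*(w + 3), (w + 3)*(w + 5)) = w + 3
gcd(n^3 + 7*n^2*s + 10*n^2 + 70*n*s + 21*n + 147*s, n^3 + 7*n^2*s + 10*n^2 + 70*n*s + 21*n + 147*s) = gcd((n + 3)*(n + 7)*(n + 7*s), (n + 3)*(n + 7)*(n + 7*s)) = n^3 + 7*n^2*s + 10*n^2 + 70*n*s + 21*n + 147*s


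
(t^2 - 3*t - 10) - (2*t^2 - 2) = -t^2 - 3*t - 8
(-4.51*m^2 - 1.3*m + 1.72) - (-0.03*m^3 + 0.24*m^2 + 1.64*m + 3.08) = 0.03*m^3 - 4.75*m^2 - 2.94*m - 1.36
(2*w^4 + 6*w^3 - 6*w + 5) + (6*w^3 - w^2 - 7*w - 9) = 2*w^4 + 12*w^3 - w^2 - 13*w - 4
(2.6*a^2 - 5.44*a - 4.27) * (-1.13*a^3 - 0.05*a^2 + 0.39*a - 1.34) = -2.938*a^5 + 6.0172*a^4 + 6.1111*a^3 - 5.3921*a^2 + 5.6243*a + 5.7218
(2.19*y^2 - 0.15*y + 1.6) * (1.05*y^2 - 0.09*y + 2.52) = 2.2995*y^4 - 0.3546*y^3 + 7.2123*y^2 - 0.522*y + 4.032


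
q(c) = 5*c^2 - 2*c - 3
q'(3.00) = 28.00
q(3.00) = 36.00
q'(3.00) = 28.00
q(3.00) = 36.00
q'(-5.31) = -55.10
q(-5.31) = 148.60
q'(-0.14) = -3.40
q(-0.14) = -2.62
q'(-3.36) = -35.60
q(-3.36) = 60.17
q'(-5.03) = -52.30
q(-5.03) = 133.56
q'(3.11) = 29.10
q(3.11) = 39.14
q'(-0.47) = -6.70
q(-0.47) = -0.96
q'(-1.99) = -21.90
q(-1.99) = 20.78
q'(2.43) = 22.30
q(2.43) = 21.66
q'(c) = 10*c - 2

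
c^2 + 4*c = c*(c + 4)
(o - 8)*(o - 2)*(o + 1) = o^3 - 9*o^2 + 6*o + 16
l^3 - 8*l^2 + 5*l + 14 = (l - 7)*(l - 2)*(l + 1)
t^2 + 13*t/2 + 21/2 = (t + 3)*(t + 7/2)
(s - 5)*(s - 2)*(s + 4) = s^3 - 3*s^2 - 18*s + 40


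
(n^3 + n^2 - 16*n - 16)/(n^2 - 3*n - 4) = n + 4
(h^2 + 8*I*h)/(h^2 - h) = (h + 8*I)/(h - 1)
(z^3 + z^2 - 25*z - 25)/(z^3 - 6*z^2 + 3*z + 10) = (z + 5)/(z - 2)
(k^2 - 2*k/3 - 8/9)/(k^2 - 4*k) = (9*k^2 - 6*k - 8)/(9*k*(k - 4))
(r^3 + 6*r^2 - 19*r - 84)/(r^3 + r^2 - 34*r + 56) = (r + 3)/(r - 2)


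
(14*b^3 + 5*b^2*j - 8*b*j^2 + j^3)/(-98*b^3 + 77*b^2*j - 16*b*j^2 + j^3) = (-b - j)/(7*b - j)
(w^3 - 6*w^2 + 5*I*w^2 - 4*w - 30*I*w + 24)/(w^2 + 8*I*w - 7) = (w^2 + w*(-6 + 4*I) - 24*I)/(w + 7*I)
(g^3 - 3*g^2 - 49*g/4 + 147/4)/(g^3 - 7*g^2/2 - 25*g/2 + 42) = (g - 7/2)/(g - 4)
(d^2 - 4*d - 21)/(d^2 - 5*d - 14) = (d + 3)/(d + 2)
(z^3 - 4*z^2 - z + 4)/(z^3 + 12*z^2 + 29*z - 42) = (z^2 - 3*z - 4)/(z^2 + 13*z + 42)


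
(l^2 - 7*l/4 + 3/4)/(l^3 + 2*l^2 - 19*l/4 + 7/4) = (4*l - 3)/(4*l^2 + 12*l - 7)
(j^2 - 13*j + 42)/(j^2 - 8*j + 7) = (j - 6)/(j - 1)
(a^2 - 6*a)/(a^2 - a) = (a - 6)/(a - 1)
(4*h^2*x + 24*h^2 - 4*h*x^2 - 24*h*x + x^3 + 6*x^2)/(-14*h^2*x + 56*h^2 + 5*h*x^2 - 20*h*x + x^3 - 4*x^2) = (-2*h*x - 12*h + x^2 + 6*x)/(7*h*x - 28*h + x^2 - 4*x)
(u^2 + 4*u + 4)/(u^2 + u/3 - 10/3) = 3*(u + 2)/(3*u - 5)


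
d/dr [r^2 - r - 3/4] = 2*r - 1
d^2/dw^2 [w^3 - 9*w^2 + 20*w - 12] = 6*w - 18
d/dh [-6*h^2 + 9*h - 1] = 9 - 12*h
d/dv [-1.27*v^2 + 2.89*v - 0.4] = 2.89 - 2.54*v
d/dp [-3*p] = -3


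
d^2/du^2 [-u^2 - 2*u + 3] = -2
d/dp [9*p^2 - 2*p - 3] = 18*p - 2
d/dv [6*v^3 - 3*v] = 18*v^2 - 3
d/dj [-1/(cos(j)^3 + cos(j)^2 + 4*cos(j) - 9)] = (3*sin(j)^2 - 2*cos(j) - 7)*sin(j)/(cos(j)^3 + cos(j)^2 + 4*cos(j) - 9)^2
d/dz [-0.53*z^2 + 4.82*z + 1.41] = 4.82 - 1.06*z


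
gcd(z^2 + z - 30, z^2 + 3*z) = 1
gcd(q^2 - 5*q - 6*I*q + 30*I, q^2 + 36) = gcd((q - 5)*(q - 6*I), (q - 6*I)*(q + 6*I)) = q - 6*I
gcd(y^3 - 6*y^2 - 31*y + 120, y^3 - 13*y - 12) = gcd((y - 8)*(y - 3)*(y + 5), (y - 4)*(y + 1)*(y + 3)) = 1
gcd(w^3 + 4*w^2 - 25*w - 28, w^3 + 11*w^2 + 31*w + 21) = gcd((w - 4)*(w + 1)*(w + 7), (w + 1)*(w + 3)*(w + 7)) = w^2 + 8*w + 7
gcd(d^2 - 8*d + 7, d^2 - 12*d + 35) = d - 7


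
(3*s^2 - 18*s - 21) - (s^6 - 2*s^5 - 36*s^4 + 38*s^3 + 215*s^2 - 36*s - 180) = -s^6 + 2*s^5 + 36*s^4 - 38*s^3 - 212*s^2 + 18*s + 159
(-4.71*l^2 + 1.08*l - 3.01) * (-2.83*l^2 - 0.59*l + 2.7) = 13.3293*l^4 - 0.277500000000001*l^3 - 4.8359*l^2 + 4.6919*l - 8.127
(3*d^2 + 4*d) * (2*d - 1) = 6*d^3 + 5*d^2 - 4*d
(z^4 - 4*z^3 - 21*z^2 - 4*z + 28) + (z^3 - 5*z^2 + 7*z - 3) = z^4 - 3*z^3 - 26*z^2 + 3*z + 25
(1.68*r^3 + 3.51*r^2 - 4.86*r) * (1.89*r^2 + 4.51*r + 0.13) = 3.1752*r^5 + 14.2107*r^4 + 6.8631*r^3 - 21.4623*r^2 - 0.6318*r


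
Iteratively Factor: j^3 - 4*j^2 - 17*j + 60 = (j - 5)*(j^2 + j - 12) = (j - 5)*(j - 3)*(j + 4)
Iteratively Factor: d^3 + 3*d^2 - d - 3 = (d + 3)*(d^2 - 1) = (d - 1)*(d + 3)*(d + 1)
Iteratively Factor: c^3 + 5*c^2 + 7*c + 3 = (c + 1)*(c^2 + 4*c + 3) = (c + 1)^2*(c + 3)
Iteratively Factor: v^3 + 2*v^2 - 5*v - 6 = (v + 1)*(v^2 + v - 6) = (v - 2)*(v + 1)*(v + 3)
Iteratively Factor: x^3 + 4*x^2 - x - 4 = (x - 1)*(x^2 + 5*x + 4) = (x - 1)*(x + 1)*(x + 4)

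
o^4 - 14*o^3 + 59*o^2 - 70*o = o*(o - 7)*(o - 5)*(o - 2)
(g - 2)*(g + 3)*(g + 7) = g^3 + 8*g^2 + g - 42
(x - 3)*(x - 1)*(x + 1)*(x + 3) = x^4 - 10*x^2 + 9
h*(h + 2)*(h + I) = h^3 + 2*h^2 + I*h^2 + 2*I*h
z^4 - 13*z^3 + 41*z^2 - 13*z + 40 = (z - 8)*(z - 5)*(z - I)*(z + I)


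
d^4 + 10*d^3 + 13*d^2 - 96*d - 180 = (d - 3)*(d + 2)*(d + 5)*(d + 6)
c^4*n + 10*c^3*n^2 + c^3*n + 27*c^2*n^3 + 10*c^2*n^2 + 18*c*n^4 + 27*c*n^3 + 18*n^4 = (c + n)*(c + 3*n)*(c + 6*n)*(c*n + n)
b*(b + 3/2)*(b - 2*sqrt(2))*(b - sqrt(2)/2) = b^4 - 5*sqrt(2)*b^3/2 + 3*b^3/2 - 15*sqrt(2)*b^2/4 + 2*b^2 + 3*b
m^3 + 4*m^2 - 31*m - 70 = (m - 5)*(m + 2)*(m + 7)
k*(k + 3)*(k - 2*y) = k^3 - 2*k^2*y + 3*k^2 - 6*k*y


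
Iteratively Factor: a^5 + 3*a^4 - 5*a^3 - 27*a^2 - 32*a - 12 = (a + 1)*(a^4 + 2*a^3 - 7*a^2 - 20*a - 12) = (a - 3)*(a + 1)*(a^3 + 5*a^2 + 8*a + 4) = (a - 3)*(a + 1)*(a + 2)*(a^2 + 3*a + 2) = (a - 3)*(a + 1)^2*(a + 2)*(a + 2)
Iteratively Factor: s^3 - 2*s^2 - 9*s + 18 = (s + 3)*(s^2 - 5*s + 6) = (s - 2)*(s + 3)*(s - 3)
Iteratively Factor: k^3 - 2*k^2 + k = (k - 1)*(k^2 - k) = k*(k - 1)*(k - 1)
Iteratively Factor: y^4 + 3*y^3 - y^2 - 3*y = (y + 1)*(y^3 + 2*y^2 - 3*y) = (y - 1)*(y + 1)*(y^2 + 3*y) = (y - 1)*(y + 1)*(y + 3)*(y)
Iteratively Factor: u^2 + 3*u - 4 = (u - 1)*(u + 4)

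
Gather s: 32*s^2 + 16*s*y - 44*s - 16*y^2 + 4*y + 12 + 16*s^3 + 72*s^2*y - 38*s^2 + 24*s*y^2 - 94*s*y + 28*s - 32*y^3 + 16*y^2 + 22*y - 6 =16*s^3 + s^2*(72*y - 6) + s*(24*y^2 - 78*y - 16) - 32*y^3 + 26*y + 6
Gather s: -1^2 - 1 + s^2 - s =s^2 - s - 2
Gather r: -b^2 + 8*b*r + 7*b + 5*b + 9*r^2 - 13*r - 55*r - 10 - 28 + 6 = -b^2 + 12*b + 9*r^2 + r*(8*b - 68) - 32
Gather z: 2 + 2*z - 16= 2*z - 14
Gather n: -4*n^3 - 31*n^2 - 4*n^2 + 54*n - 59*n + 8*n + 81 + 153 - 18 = -4*n^3 - 35*n^2 + 3*n + 216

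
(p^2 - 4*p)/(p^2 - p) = (p - 4)/(p - 1)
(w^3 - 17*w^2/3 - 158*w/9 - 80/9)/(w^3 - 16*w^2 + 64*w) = (9*w^2 + 21*w + 10)/(9*w*(w - 8))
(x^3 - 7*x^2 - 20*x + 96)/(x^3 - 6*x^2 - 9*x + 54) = (x^2 - 4*x - 32)/(x^2 - 3*x - 18)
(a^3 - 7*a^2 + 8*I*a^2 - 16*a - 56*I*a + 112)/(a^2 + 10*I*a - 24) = (a^2 + a*(-7 + 4*I) - 28*I)/(a + 6*I)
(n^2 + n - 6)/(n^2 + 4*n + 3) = (n - 2)/(n + 1)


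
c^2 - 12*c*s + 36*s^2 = (c - 6*s)^2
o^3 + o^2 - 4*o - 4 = (o - 2)*(o + 1)*(o + 2)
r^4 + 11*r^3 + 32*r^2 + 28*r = r*(r + 2)^2*(r + 7)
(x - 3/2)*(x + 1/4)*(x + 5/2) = x^3 + 5*x^2/4 - 7*x/2 - 15/16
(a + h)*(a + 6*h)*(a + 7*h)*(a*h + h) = a^4*h + 14*a^3*h^2 + a^3*h + 55*a^2*h^3 + 14*a^2*h^2 + 42*a*h^4 + 55*a*h^3 + 42*h^4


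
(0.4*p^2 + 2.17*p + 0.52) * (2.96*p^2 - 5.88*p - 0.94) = 1.184*p^4 + 4.0712*p^3 - 11.5964*p^2 - 5.0974*p - 0.4888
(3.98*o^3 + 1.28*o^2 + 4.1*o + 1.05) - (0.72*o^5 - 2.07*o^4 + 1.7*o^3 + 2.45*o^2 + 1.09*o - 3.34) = -0.72*o^5 + 2.07*o^4 + 2.28*o^3 - 1.17*o^2 + 3.01*o + 4.39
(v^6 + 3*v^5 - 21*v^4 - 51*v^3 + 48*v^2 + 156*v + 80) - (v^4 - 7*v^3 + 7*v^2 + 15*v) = v^6 + 3*v^5 - 22*v^4 - 44*v^3 + 41*v^2 + 141*v + 80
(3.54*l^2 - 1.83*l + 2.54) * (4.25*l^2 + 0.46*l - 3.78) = 15.045*l^4 - 6.1491*l^3 - 3.428*l^2 + 8.0858*l - 9.6012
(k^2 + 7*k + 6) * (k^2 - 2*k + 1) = k^4 + 5*k^3 - 7*k^2 - 5*k + 6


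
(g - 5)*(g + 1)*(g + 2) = g^3 - 2*g^2 - 13*g - 10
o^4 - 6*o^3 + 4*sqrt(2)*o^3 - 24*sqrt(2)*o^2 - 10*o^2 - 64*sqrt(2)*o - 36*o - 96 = (o - 8)*(o + 2)*(o + sqrt(2))*(o + 3*sqrt(2))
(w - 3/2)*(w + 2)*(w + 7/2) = w^3 + 4*w^2 - 5*w/4 - 21/2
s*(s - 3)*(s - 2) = s^3 - 5*s^2 + 6*s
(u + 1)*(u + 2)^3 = u^4 + 7*u^3 + 18*u^2 + 20*u + 8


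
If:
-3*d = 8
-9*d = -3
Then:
No Solution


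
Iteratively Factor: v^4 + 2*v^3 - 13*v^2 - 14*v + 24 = (v + 4)*(v^3 - 2*v^2 - 5*v + 6) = (v + 2)*(v + 4)*(v^2 - 4*v + 3) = (v - 3)*(v + 2)*(v + 4)*(v - 1)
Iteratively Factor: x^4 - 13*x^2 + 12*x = (x - 1)*(x^3 + x^2 - 12*x) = x*(x - 1)*(x^2 + x - 12) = x*(x - 1)*(x + 4)*(x - 3)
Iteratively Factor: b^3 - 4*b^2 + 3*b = (b - 3)*(b^2 - b) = b*(b - 3)*(b - 1)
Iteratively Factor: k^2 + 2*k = (k + 2)*(k)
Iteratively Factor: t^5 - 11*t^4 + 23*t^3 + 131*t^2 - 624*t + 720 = (t - 5)*(t^4 - 6*t^3 - 7*t^2 + 96*t - 144) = (t - 5)*(t + 4)*(t^3 - 10*t^2 + 33*t - 36) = (t - 5)*(t - 4)*(t + 4)*(t^2 - 6*t + 9) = (t - 5)*(t - 4)*(t - 3)*(t + 4)*(t - 3)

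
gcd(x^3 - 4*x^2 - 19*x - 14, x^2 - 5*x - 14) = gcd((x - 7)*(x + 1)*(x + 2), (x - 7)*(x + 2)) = x^2 - 5*x - 14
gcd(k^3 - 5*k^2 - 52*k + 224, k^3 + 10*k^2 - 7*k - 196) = k^2 + 3*k - 28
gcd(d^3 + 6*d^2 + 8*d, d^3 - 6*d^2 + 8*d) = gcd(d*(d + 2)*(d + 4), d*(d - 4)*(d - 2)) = d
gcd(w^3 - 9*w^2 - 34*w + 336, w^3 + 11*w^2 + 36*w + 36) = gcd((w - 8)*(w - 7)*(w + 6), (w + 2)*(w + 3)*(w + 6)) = w + 6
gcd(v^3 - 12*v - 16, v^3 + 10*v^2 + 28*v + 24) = v^2 + 4*v + 4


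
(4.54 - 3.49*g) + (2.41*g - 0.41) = 4.13 - 1.08*g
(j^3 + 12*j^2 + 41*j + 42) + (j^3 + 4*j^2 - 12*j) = 2*j^3 + 16*j^2 + 29*j + 42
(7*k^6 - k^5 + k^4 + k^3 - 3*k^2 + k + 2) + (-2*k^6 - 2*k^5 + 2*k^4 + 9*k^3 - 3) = 5*k^6 - 3*k^5 + 3*k^4 + 10*k^3 - 3*k^2 + k - 1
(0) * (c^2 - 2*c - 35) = 0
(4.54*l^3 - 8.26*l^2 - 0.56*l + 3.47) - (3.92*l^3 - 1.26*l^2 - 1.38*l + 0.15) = 0.62*l^3 - 7.0*l^2 + 0.82*l + 3.32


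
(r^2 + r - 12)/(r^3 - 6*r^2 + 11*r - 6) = (r + 4)/(r^2 - 3*r + 2)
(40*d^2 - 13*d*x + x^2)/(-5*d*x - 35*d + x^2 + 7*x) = (-8*d + x)/(x + 7)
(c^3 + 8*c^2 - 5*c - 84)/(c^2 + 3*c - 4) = (c^2 + 4*c - 21)/(c - 1)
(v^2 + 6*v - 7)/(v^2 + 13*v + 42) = (v - 1)/(v + 6)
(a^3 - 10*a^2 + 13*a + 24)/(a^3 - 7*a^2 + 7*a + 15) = (a - 8)/(a - 5)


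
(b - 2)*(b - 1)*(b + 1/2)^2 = b^4 - 2*b^3 - 3*b^2/4 + 5*b/4 + 1/2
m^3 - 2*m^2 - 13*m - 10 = (m - 5)*(m + 1)*(m + 2)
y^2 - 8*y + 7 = (y - 7)*(y - 1)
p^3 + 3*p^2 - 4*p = p*(p - 1)*(p + 4)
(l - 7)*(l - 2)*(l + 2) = l^3 - 7*l^2 - 4*l + 28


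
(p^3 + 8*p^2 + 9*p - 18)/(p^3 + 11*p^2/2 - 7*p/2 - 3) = 2*(p + 3)/(2*p + 1)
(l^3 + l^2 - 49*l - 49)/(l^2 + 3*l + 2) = (l^2 - 49)/(l + 2)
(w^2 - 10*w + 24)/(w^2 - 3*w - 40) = (-w^2 + 10*w - 24)/(-w^2 + 3*w + 40)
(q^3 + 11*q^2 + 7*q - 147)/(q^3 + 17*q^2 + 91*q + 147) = (q - 3)/(q + 3)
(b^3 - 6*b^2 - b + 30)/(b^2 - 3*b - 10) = b - 3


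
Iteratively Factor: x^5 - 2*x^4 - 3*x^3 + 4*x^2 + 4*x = (x)*(x^4 - 2*x^3 - 3*x^2 + 4*x + 4) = x*(x - 2)*(x^3 - 3*x - 2) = x*(x - 2)^2*(x^2 + 2*x + 1) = x*(x - 2)^2*(x + 1)*(x + 1)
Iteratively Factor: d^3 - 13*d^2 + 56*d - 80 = (d - 5)*(d^2 - 8*d + 16) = (d - 5)*(d - 4)*(d - 4)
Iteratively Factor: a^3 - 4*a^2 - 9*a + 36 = (a + 3)*(a^2 - 7*a + 12) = (a - 3)*(a + 3)*(a - 4)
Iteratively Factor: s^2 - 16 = (s + 4)*(s - 4)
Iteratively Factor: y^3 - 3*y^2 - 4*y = (y)*(y^2 - 3*y - 4) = y*(y + 1)*(y - 4)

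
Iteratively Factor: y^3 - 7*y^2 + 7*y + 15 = (y - 3)*(y^2 - 4*y - 5) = (y - 3)*(y + 1)*(y - 5)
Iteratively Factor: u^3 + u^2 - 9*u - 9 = (u + 1)*(u^2 - 9) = (u + 1)*(u + 3)*(u - 3)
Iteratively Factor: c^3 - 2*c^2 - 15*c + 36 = (c - 3)*(c^2 + c - 12) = (c - 3)^2*(c + 4)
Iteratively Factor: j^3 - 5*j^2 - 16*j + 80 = (j + 4)*(j^2 - 9*j + 20) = (j - 4)*(j + 4)*(j - 5)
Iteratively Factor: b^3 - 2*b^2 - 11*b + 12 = (b + 3)*(b^2 - 5*b + 4) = (b - 1)*(b + 3)*(b - 4)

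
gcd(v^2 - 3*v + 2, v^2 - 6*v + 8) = v - 2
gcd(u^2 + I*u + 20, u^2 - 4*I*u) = u - 4*I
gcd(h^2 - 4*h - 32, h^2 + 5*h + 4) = h + 4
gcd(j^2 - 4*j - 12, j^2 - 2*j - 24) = j - 6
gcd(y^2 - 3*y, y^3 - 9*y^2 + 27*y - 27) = y - 3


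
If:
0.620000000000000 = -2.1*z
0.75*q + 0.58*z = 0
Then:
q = 0.23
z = -0.30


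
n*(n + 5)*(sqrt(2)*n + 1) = sqrt(2)*n^3 + n^2 + 5*sqrt(2)*n^2 + 5*n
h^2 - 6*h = h*(h - 6)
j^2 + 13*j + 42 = (j + 6)*(j + 7)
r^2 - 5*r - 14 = (r - 7)*(r + 2)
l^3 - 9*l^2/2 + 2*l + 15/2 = (l - 3)*(l - 5/2)*(l + 1)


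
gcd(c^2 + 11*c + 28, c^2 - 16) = c + 4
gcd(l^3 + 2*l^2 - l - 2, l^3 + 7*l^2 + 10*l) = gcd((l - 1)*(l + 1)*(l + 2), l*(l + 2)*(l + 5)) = l + 2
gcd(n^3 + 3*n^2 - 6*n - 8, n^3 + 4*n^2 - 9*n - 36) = n + 4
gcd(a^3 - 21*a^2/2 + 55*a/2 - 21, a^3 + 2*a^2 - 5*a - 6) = a - 2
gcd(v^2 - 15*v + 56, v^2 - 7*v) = v - 7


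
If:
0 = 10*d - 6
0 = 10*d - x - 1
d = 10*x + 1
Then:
No Solution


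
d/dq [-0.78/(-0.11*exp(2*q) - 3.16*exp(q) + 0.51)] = (-0.1716*exp(q) - 2.4648)*exp(q)/(0.11*exp(2*q) + 3.16*exp(q) - 0.51)^2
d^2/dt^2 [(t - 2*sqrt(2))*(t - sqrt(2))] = 2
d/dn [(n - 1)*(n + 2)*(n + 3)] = 3*n^2 + 8*n + 1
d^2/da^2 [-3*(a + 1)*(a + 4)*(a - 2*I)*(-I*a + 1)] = 36*I*a^2 + a*(18 + 90*I) + 30 + 36*I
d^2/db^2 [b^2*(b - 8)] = 6*b - 16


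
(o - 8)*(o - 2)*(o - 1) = o^3 - 11*o^2 + 26*o - 16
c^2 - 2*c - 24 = (c - 6)*(c + 4)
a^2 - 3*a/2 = a*(a - 3/2)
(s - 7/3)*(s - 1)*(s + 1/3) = s^3 - 3*s^2 + 11*s/9 + 7/9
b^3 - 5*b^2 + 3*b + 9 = (b - 3)^2*(b + 1)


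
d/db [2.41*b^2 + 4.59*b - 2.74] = 4.82*b + 4.59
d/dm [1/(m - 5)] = -1/(m - 5)^2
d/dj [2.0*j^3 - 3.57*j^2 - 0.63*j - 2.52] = 6.0*j^2 - 7.14*j - 0.63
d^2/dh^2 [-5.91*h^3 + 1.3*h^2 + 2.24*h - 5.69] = 2.6 - 35.46*h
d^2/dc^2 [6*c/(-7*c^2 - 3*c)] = -588/(343*c^3 + 441*c^2 + 189*c + 27)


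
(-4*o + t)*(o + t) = -4*o^2 - 3*o*t + t^2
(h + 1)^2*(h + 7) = h^3 + 9*h^2 + 15*h + 7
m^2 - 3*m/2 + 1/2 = (m - 1)*(m - 1/2)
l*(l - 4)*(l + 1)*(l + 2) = l^4 - l^3 - 10*l^2 - 8*l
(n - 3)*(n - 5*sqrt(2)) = n^2 - 5*sqrt(2)*n - 3*n + 15*sqrt(2)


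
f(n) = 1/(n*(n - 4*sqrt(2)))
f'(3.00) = -0.00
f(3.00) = -0.13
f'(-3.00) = 0.02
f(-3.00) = 0.04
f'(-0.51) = 0.68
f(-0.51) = 0.32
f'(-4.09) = 0.01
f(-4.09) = 0.03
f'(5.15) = -0.68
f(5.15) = -0.38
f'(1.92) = 0.04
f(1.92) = -0.14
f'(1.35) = 0.09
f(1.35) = -0.17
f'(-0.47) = 0.80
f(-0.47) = 0.35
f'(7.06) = -0.09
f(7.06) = 0.10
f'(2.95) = 0.00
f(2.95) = -0.13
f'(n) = -1/(n*(n - 4*sqrt(2))^2) - 1/(n^2*(n - 4*sqrt(2)))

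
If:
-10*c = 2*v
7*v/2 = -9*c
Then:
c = 0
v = 0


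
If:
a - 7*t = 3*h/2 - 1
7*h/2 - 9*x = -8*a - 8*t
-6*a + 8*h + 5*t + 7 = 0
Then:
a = 873*x/1019 + 82/1019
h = 666*x/1019 - 1072/1019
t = 387/1019 - 18*x/1019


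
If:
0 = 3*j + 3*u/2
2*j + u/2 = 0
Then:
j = 0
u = 0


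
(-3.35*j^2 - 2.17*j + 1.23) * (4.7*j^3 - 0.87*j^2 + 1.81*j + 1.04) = -15.745*j^5 - 7.2845*j^4 + 1.6054*j^3 - 8.4818*j^2 - 0.0305*j + 1.2792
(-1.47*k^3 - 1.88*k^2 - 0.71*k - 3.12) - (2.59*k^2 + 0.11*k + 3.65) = -1.47*k^3 - 4.47*k^2 - 0.82*k - 6.77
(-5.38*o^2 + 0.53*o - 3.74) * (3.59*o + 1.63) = -19.3142*o^3 - 6.8667*o^2 - 12.5627*o - 6.0962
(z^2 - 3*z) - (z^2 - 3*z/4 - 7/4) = 7/4 - 9*z/4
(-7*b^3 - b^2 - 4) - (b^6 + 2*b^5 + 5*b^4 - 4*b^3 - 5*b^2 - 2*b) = -b^6 - 2*b^5 - 5*b^4 - 3*b^3 + 4*b^2 + 2*b - 4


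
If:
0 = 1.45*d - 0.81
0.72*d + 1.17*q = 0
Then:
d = 0.56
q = -0.34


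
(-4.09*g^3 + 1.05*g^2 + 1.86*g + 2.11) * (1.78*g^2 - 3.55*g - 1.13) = -7.2802*g^5 + 16.3885*g^4 + 4.205*g^3 - 4.0337*g^2 - 9.5923*g - 2.3843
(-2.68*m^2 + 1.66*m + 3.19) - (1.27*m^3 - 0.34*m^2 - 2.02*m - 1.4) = -1.27*m^3 - 2.34*m^2 + 3.68*m + 4.59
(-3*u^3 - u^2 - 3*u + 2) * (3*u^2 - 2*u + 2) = -9*u^5 + 3*u^4 - 13*u^3 + 10*u^2 - 10*u + 4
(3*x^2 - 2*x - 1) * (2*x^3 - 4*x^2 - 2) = 6*x^5 - 16*x^4 + 6*x^3 - 2*x^2 + 4*x + 2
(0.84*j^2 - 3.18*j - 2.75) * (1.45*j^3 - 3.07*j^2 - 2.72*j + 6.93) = 1.218*j^5 - 7.1898*j^4 + 3.4903*j^3 + 22.9133*j^2 - 14.5574*j - 19.0575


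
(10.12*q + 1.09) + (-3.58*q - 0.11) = 6.54*q + 0.98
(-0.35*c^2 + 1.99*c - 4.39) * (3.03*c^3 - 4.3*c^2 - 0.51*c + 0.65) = -1.0605*c^5 + 7.5347*c^4 - 21.6802*c^3 + 17.6346*c^2 + 3.5324*c - 2.8535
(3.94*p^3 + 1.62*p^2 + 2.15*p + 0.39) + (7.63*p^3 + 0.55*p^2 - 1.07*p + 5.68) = 11.57*p^3 + 2.17*p^2 + 1.08*p + 6.07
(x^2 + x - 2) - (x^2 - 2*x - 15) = 3*x + 13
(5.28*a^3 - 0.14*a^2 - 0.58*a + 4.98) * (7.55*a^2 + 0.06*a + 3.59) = 39.864*a^5 - 0.7402*a^4 + 14.5678*a^3 + 37.0616*a^2 - 1.7834*a + 17.8782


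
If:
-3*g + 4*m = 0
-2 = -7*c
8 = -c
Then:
No Solution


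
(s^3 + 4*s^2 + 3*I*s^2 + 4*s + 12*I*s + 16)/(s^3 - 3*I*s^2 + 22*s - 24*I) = (s + 4)/(s - 6*I)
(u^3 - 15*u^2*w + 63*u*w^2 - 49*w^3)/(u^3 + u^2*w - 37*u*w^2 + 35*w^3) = (u^2 - 14*u*w + 49*w^2)/(u^2 + 2*u*w - 35*w^2)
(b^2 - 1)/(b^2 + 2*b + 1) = (b - 1)/(b + 1)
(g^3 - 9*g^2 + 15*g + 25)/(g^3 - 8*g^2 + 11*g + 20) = (g - 5)/(g - 4)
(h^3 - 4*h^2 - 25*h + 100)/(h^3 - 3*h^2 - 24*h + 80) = (h - 5)/(h - 4)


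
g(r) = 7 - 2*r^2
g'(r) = -4*r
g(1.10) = 4.58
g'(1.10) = -4.40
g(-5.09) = -44.82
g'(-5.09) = 20.36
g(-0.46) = 6.58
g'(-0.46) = 1.84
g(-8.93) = -152.49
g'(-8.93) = 35.72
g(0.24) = 6.88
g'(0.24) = -0.96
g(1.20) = 4.12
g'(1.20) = -4.80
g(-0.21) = 6.91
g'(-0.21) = 0.84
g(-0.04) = 7.00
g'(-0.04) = 0.16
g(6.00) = -65.00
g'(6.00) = -24.00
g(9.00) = -155.00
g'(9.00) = -36.00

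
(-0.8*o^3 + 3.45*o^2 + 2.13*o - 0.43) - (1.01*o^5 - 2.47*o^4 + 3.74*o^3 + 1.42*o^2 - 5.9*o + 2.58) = -1.01*o^5 + 2.47*o^4 - 4.54*o^3 + 2.03*o^2 + 8.03*o - 3.01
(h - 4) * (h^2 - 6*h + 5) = h^3 - 10*h^2 + 29*h - 20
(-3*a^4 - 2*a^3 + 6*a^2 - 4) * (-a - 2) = 3*a^5 + 8*a^4 - 2*a^3 - 12*a^2 + 4*a + 8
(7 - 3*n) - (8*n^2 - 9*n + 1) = -8*n^2 + 6*n + 6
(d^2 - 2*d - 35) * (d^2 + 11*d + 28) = d^4 + 9*d^3 - 29*d^2 - 441*d - 980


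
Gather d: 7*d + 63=7*d + 63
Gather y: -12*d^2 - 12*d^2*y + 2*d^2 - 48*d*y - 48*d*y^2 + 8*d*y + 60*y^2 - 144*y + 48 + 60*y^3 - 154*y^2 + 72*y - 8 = -10*d^2 + 60*y^3 + y^2*(-48*d - 94) + y*(-12*d^2 - 40*d - 72) + 40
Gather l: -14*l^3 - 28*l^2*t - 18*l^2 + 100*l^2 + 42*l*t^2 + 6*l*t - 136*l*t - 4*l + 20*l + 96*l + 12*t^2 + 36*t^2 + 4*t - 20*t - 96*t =-14*l^3 + l^2*(82 - 28*t) + l*(42*t^2 - 130*t + 112) + 48*t^2 - 112*t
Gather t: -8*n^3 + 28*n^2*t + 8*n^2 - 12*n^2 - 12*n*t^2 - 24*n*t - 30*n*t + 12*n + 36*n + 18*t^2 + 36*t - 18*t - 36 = -8*n^3 - 4*n^2 + 48*n + t^2*(18 - 12*n) + t*(28*n^2 - 54*n + 18) - 36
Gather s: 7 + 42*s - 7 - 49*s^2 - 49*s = -49*s^2 - 7*s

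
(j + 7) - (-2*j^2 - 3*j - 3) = 2*j^2 + 4*j + 10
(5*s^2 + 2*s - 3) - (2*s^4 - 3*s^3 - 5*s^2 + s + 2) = -2*s^4 + 3*s^3 + 10*s^2 + s - 5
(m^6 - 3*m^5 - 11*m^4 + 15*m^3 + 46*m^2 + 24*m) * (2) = 2*m^6 - 6*m^5 - 22*m^4 + 30*m^3 + 92*m^2 + 48*m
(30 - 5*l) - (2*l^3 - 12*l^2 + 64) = -2*l^3 + 12*l^2 - 5*l - 34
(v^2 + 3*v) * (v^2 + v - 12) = v^4 + 4*v^3 - 9*v^2 - 36*v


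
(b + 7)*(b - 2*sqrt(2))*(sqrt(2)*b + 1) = sqrt(2)*b^3 - 3*b^2 + 7*sqrt(2)*b^2 - 21*b - 2*sqrt(2)*b - 14*sqrt(2)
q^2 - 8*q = q*(q - 8)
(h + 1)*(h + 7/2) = h^2 + 9*h/2 + 7/2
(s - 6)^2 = s^2 - 12*s + 36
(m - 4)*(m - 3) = m^2 - 7*m + 12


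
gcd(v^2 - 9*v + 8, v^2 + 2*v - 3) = v - 1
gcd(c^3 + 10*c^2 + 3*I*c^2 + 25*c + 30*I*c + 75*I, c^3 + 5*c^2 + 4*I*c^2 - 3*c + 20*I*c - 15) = c^2 + c*(5 + 3*I) + 15*I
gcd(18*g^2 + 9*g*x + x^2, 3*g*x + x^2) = 3*g + x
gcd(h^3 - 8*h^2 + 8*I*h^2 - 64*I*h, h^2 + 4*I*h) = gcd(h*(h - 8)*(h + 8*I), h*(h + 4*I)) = h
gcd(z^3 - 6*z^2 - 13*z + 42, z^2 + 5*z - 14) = z - 2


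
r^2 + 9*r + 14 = (r + 2)*(r + 7)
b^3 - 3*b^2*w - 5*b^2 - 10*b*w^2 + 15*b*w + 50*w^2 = (b - 5)*(b - 5*w)*(b + 2*w)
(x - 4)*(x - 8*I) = x^2 - 4*x - 8*I*x + 32*I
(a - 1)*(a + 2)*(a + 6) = a^3 + 7*a^2 + 4*a - 12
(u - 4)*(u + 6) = u^2 + 2*u - 24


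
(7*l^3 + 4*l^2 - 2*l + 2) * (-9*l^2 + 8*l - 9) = -63*l^5 + 20*l^4 - 13*l^3 - 70*l^2 + 34*l - 18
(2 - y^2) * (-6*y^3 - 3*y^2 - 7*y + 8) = 6*y^5 + 3*y^4 - 5*y^3 - 14*y^2 - 14*y + 16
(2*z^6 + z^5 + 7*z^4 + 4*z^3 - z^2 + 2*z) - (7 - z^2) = 2*z^6 + z^5 + 7*z^4 + 4*z^3 + 2*z - 7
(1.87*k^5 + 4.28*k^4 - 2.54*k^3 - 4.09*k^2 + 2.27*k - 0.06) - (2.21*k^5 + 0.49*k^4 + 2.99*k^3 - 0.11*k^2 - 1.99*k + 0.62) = -0.34*k^5 + 3.79*k^4 - 5.53*k^3 - 3.98*k^2 + 4.26*k - 0.68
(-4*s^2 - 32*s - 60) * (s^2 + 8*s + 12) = -4*s^4 - 64*s^3 - 364*s^2 - 864*s - 720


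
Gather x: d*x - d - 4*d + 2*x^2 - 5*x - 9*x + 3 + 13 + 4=-5*d + 2*x^2 + x*(d - 14) + 20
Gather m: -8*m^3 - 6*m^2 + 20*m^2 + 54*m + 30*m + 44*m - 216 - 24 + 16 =-8*m^3 + 14*m^2 + 128*m - 224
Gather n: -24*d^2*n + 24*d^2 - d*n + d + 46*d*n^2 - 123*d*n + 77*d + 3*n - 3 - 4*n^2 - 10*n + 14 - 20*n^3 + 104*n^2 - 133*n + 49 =24*d^2 + 78*d - 20*n^3 + n^2*(46*d + 100) + n*(-24*d^2 - 124*d - 140) + 60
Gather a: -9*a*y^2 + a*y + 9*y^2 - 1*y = a*(-9*y^2 + y) + 9*y^2 - y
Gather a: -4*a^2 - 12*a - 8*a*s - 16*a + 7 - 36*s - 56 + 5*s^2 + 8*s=-4*a^2 + a*(-8*s - 28) + 5*s^2 - 28*s - 49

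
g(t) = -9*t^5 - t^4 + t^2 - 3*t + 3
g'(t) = -45*t^4 - 4*t^3 + 2*t - 3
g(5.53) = -47462.68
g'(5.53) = -42752.00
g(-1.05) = 17.52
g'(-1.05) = -55.17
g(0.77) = -1.50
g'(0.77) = -19.11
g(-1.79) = 166.70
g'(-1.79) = -445.62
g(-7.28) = 181303.58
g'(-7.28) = -124871.61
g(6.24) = -86639.16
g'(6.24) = -69188.55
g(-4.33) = 13382.00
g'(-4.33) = -15505.39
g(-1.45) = 62.72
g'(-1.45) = -192.63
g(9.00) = -537945.00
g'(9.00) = -298146.00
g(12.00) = -2260113.00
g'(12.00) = -940011.00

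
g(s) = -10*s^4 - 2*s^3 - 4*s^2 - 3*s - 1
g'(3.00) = -1161.00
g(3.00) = -910.00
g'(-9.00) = 28743.00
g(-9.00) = -64450.00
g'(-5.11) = 5218.52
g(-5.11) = -6641.67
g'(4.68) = -4271.98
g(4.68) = -5104.81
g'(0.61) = -19.19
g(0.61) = -6.16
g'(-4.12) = 2725.49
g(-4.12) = -2797.97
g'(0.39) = -9.41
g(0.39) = -3.13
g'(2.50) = -685.50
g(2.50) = -455.38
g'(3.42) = -1700.61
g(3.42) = -1506.11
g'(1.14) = -79.18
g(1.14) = -29.47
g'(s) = -40*s^3 - 6*s^2 - 8*s - 3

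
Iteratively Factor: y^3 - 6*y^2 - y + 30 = (y - 3)*(y^2 - 3*y - 10) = (y - 5)*(y - 3)*(y + 2)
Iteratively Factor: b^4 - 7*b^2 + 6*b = (b + 3)*(b^3 - 3*b^2 + 2*b) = (b - 2)*(b + 3)*(b^2 - b) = (b - 2)*(b - 1)*(b + 3)*(b)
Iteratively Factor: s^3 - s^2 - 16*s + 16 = (s - 1)*(s^2 - 16) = (s - 1)*(s + 4)*(s - 4)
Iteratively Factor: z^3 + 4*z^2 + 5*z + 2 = (z + 2)*(z^2 + 2*z + 1) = (z + 1)*(z + 2)*(z + 1)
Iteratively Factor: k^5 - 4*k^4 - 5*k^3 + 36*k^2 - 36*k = (k - 2)*(k^4 - 2*k^3 - 9*k^2 + 18*k) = (k - 2)^2*(k^3 - 9*k) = (k - 2)^2*(k + 3)*(k^2 - 3*k) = k*(k - 2)^2*(k + 3)*(k - 3)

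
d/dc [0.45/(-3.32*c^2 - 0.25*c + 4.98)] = (2.988*c + 0.1125)/(3.32*c^2 + 0.25*c - 4.98)^2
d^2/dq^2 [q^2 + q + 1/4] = 2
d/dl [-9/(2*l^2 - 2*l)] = 9*(2*l - 1)/(2*l^2*(l - 1)^2)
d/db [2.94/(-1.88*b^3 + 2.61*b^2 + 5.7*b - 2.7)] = (16.5816*b^2 - 15.3468*b - 16.758)/(1.88*b^3 - 2.61*b^2 - 5.7*b + 2.7)^2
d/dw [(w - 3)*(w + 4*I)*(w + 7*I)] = 3*w^2 + w*(-6 + 22*I) - 28 - 33*I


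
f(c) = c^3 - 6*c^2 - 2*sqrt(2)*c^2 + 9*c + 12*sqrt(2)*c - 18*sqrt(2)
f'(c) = 3*c^2 - 12*c - 4*sqrt(2)*c + 9 + 12*sqrt(2)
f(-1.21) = -71.58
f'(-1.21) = 51.73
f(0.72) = -10.96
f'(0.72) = 14.81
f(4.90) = 7.48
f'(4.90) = 11.48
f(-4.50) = -412.22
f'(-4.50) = 166.18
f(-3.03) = -213.02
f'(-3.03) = 107.01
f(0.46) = -15.28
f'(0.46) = 18.48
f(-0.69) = -47.91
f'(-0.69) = 39.58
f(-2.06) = -125.16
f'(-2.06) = 75.07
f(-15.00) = -5776.41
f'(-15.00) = 965.82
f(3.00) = 0.00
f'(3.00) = 0.00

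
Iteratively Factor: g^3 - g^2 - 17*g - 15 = (g + 3)*(g^2 - 4*g - 5) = (g - 5)*(g + 3)*(g + 1)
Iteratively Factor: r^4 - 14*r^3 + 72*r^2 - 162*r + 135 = (r - 3)*(r^3 - 11*r^2 + 39*r - 45) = (r - 3)^2*(r^2 - 8*r + 15) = (r - 5)*(r - 3)^2*(r - 3)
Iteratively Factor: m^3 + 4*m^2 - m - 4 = (m + 4)*(m^2 - 1) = (m - 1)*(m + 4)*(m + 1)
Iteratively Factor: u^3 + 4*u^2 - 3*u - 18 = (u + 3)*(u^2 + u - 6) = (u - 2)*(u + 3)*(u + 3)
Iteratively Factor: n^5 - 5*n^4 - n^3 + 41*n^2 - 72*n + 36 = (n - 1)*(n^4 - 4*n^3 - 5*n^2 + 36*n - 36) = (n - 1)*(n + 3)*(n^3 - 7*n^2 + 16*n - 12) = (n - 2)*(n - 1)*(n + 3)*(n^2 - 5*n + 6) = (n - 3)*(n - 2)*(n - 1)*(n + 3)*(n - 2)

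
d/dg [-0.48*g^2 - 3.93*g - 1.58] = -0.96*g - 3.93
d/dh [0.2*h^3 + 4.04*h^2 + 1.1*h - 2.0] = 0.6*h^2 + 8.08*h + 1.1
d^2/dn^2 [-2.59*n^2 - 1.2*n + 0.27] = -5.18000000000000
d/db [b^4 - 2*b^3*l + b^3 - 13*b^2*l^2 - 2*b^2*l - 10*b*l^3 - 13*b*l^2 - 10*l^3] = 4*b^3 - 6*b^2*l + 3*b^2 - 26*b*l^2 - 4*b*l - 10*l^3 - 13*l^2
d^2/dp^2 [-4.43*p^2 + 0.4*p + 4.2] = -8.86000000000000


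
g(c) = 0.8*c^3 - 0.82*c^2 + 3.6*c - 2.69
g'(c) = 2.4*c^2 - 1.64*c + 3.6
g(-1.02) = -8.06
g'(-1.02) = 7.77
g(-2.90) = -39.54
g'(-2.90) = 28.54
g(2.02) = 7.83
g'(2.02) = 10.08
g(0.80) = 0.07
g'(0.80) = 3.82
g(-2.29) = -24.84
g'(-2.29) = 19.94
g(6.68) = 223.23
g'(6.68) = 99.74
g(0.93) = 0.59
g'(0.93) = 4.15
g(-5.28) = -162.32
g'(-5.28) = 79.17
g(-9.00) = -684.71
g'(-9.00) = 212.76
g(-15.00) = -2941.19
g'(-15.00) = 568.20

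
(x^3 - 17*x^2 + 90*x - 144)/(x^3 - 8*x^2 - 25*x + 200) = (x^2 - 9*x + 18)/(x^2 - 25)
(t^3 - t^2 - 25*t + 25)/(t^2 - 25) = t - 1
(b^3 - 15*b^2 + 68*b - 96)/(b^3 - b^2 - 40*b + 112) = (b^2 - 11*b + 24)/(b^2 + 3*b - 28)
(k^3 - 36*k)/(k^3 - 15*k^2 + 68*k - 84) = k*(k + 6)/(k^2 - 9*k + 14)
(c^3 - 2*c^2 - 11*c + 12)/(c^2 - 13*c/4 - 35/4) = 4*(-c^3 + 2*c^2 + 11*c - 12)/(-4*c^2 + 13*c + 35)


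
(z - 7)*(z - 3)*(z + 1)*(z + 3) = z^4 - 6*z^3 - 16*z^2 + 54*z + 63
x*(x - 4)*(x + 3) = x^3 - x^2 - 12*x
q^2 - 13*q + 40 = (q - 8)*(q - 5)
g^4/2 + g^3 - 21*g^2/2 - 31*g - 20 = (g/2 + 1)*(g - 5)*(g + 1)*(g + 4)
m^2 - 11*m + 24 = (m - 8)*(m - 3)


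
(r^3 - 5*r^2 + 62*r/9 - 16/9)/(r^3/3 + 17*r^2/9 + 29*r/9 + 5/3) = (9*r^3 - 45*r^2 + 62*r - 16)/(3*r^3 + 17*r^2 + 29*r + 15)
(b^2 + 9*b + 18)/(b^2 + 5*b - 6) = (b + 3)/(b - 1)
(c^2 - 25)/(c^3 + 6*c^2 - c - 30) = (c - 5)/(c^2 + c - 6)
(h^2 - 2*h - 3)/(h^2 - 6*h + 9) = (h + 1)/(h - 3)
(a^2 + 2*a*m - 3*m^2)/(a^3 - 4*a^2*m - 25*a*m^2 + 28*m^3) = (a + 3*m)/(a^2 - 3*a*m - 28*m^2)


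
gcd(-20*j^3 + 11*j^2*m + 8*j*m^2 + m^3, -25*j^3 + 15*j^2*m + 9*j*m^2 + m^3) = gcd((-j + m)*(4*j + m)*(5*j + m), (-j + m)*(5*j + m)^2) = 5*j^2 - 4*j*m - m^2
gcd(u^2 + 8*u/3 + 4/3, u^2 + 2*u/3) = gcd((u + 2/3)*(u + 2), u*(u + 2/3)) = u + 2/3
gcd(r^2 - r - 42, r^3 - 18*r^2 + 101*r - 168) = r - 7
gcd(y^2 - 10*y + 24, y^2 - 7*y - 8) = 1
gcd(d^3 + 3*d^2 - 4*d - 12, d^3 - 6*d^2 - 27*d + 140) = 1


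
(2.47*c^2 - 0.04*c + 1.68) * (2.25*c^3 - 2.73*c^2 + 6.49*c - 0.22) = 5.5575*c^5 - 6.8331*c^4 + 19.9195*c^3 - 5.3894*c^2 + 10.912*c - 0.3696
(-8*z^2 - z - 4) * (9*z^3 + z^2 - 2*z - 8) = -72*z^5 - 17*z^4 - 21*z^3 + 62*z^2 + 16*z + 32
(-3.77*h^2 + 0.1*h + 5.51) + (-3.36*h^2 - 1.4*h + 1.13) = -7.13*h^2 - 1.3*h + 6.64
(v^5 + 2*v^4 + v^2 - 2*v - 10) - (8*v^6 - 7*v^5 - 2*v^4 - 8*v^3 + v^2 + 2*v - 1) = -8*v^6 + 8*v^5 + 4*v^4 + 8*v^3 - 4*v - 9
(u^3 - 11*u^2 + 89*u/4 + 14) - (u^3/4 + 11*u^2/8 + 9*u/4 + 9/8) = 3*u^3/4 - 99*u^2/8 + 20*u + 103/8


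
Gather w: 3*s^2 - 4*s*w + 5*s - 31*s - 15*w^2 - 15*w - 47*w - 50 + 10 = 3*s^2 - 26*s - 15*w^2 + w*(-4*s - 62) - 40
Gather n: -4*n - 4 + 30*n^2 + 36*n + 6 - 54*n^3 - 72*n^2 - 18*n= -54*n^3 - 42*n^2 + 14*n + 2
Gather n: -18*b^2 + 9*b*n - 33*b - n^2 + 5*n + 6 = -18*b^2 - 33*b - n^2 + n*(9*b + 5) + 6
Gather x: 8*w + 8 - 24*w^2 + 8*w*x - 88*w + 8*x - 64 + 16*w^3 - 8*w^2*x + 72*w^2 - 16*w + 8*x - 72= 16*w^3 + 48*w^2 - 96*w + x*(-8*w^2 + 8*w + 16) - 128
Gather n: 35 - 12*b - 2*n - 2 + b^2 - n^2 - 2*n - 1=b^2 - 12*b - n^2 - 4*n + 32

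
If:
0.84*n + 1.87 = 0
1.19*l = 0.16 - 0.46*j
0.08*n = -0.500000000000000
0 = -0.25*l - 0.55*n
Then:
No Solution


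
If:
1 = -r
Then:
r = -1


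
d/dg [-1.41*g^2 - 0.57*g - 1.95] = -2.82*g - 0.57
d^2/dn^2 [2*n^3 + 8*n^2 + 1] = 12*n + 16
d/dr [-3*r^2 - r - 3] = -6*r - 1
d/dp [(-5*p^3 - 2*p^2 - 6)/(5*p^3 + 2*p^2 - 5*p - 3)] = (50*p^3 + 145*p^2 + 36*p - 30)/(25*p^6 + 20*p^5 - 46*p^4 - 50*p^3 + 13*p^2 + 30*p + 9)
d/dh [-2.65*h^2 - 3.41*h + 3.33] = -5.3*h - 3.41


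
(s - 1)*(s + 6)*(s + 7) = s^3 + 12*s^2 + 29*s - 42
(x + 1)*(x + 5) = x^2 + 6*x + 5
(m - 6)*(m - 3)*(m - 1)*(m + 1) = m^4 - 9*m^3 + 17*m^2 + 9*m - 18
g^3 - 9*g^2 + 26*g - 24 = (g - 4)*(g - 3)*(g - 2)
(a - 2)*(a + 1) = a^2 - a - 2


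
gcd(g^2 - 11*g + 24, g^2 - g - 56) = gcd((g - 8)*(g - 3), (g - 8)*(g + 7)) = g - 8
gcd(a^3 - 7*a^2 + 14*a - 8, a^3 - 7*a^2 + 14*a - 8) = a^3 - 7*a^2 + 14*a - 8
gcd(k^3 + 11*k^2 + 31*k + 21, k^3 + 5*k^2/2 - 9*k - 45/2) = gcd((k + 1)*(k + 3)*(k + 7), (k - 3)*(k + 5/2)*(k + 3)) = k + 3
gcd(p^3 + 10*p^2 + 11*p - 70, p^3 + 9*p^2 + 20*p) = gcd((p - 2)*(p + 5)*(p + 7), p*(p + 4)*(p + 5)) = p + 5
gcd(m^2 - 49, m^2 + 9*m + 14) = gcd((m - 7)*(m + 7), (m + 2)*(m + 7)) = m + 7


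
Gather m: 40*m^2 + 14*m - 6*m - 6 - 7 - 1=40*m^2 + 8*m - 14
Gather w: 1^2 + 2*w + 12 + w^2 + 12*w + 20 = w^2 + 14*w + 33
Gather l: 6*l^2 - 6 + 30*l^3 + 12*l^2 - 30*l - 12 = 30*l^3 + 18*l^2 - 30*l - 18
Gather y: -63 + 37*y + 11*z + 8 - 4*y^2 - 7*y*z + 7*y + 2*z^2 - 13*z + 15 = -4*y^2 + y*(44 - 7*z) + 2*z^2 - 2*z - 40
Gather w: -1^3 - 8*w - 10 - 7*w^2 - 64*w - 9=-7*w^2 - 72*w - 20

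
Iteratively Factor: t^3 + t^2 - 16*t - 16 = (t + 1)*(t^2 - 16) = (t + 1)*(t + 4)*(t - 4)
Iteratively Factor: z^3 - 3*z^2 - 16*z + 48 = (z - 3)*(z^2 - 16) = (z - 3)*(z + 4)*(z - 4)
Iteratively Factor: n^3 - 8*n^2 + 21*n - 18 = (n - 3)*(n^2 - 5*n + 6) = (n - 3)*(n - 2)*(n - 3)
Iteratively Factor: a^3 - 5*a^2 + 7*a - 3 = (a - 3)*(a^2 - 2*a + 1) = (a - 3)*(a - 1)*(a - 1)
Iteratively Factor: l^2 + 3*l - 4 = (l - 1)*(l + 4)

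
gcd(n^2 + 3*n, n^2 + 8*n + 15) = n + 3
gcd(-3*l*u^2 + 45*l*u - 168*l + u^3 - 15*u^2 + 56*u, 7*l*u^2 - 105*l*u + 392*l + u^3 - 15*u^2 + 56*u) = u^2 - 15*u + 56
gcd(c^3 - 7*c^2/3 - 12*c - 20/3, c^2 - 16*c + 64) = 1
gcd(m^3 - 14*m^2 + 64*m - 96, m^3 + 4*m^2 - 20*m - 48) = m - 4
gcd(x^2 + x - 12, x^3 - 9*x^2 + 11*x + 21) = x - 3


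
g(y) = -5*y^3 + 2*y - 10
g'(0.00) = 2.00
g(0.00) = -10.00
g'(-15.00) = -3373.00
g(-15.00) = 16835.00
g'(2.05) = -61.04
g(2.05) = -48.98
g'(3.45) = -176.54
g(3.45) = -208.42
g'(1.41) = -27.82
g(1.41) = -21.20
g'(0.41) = -0.52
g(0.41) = -9.52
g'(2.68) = -105.74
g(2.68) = -100.88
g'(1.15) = -17.84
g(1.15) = -15.30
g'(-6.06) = -548.85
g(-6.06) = 1090.61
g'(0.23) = 1.21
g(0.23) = -9.60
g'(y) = 2 - 15*y^2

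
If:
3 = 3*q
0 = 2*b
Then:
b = 0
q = 1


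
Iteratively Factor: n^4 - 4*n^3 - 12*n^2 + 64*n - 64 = (n + 4)*(n^3 - 8*n^2 + 20*n - 16) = (n - 2)*(n + 4)*(n^2 - 6*n + 8) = (n - 4)*(n - 2)*(n + 4)*(n - 2)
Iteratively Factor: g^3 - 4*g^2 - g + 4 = (g - 1)*(g^2 - 3*g - 4) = (g - 4)*(g - 1)*(g + 1)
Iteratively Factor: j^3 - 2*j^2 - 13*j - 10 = (j - 5)*(j^2 + 3*j + 2) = (j - 5)*(j + 1)*(j + 2)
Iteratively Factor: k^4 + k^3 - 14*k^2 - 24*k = (k + 3)*(k^3 - 2*k^2 - 8*k) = (k - 4)*(k + 3)*(k^2 + 2*k) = (k - 4)*(k + 2)*(k + 3)*(k)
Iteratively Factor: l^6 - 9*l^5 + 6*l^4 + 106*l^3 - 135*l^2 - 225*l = (l + 3)*(l^5 - 12*l^4 + 42*l^3 - 20*l^2 - 75*l) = (l + 1)*(l + 3)*(l^4 - 13*l^3 + 55*l^2 - 75*l) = (l - 5)*(l + 1)*(l + 3)*(l^3 - 8*l^2 + 15*l) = (l - 5)^2*(l + 1)*(l + 3)*(l^2 - 3*l) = l*(l - 5)^2*(l + 1)*(l + 3)*(l - 3)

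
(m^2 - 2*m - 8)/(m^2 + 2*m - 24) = (m + 2)/(m + 6)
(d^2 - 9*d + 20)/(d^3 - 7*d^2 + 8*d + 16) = (d - 5)/(d^2 - 3*d - 4)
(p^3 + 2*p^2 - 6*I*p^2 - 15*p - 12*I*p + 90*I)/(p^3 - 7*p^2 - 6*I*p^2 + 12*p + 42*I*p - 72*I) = (p + 5)/(p - 4)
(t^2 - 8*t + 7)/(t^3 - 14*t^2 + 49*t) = (t - 1)/(t*(t - 7))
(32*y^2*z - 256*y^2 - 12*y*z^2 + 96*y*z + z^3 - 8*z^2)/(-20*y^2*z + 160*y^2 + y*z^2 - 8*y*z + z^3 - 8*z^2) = (-8*y + z)/(5*y + z)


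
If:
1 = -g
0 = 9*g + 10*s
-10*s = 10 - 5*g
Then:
No Solution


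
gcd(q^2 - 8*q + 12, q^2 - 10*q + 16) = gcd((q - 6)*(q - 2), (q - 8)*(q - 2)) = q - 2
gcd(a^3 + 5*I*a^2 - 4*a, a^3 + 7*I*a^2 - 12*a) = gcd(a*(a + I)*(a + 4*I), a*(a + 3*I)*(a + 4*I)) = a^2 + 4*I*a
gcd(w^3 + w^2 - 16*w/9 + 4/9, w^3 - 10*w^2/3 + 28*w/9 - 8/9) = w - 2/3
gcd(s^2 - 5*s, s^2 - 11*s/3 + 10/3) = 1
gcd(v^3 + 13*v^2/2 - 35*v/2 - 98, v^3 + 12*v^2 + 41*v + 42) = v + 7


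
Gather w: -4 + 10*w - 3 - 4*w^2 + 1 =-4*w^2 + 10*w - 6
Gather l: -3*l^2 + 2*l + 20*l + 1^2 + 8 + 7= -3*l^2 + 22*l + 16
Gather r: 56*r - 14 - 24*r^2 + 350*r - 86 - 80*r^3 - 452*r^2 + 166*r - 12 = -80*r^3 - 476*r^2 + 572*r - 112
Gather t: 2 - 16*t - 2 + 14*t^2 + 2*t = 14*t^2 - 14*t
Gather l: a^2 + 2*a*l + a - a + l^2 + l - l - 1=a^2 + 2*a*l + l^2 - 1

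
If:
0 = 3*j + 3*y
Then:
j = -y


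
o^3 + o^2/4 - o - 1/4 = (o - 1)*(o + 1/4)*(o + 1)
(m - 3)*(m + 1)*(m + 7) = m^3 + 5*m^2 - 17*m - 21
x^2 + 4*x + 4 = (x + 2)^2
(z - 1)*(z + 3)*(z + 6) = z^3 + 8*z^2 + 9*z - 18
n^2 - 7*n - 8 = (n - 8)*(n + 1)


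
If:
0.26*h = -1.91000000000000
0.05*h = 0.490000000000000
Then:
No Solution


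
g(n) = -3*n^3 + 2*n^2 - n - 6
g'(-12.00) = -1345.00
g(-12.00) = 5478.00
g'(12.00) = -1249.00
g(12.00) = -4914.00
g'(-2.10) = -49.09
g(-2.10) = 32.70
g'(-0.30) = -3.01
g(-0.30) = -5.44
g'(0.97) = -5.59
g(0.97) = -7.83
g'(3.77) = -113.84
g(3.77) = -142.09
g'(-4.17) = -174.18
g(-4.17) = 250.48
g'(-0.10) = -1.49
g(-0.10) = -5.88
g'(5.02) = -207.72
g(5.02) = -340.14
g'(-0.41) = -4.15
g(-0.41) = -5.05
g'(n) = -9*n^2 + 4*n - 1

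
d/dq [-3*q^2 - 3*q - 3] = -6*q - 3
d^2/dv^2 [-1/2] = 0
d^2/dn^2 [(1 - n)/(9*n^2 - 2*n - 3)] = 2*(4*(n - 1)*(9*n - 1)^2 + (27*n - 11)*(-9*n^2 + 2*n + 3))/(-9*n^2 + 2*n + 3)^3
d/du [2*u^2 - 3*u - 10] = 4*u - 3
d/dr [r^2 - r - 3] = 2*r - 1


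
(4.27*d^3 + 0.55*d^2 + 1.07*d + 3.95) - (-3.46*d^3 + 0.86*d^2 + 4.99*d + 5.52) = 7.73*d^3 - 0.31*d^2 - 3.92*d - 1.57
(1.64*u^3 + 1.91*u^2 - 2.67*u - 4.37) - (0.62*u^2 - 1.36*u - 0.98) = 1.64*u^3 + 1.29*u^2 - 1.31*u - 3.39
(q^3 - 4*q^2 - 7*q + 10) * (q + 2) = q^4 - 2*q^3 - 15*q^2 - 4*q + 20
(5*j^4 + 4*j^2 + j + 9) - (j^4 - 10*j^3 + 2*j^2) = 4*j^4 + 10*j^3 + 2*j^2 + j + 9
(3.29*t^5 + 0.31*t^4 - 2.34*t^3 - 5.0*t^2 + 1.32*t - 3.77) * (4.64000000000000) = 15.2656*t^5 + 1.4384*t^4 - 10.8576*t^3 - 23.2*t^2 + 6.1248*t - 17.4928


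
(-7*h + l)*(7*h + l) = -49*h^2 + l^2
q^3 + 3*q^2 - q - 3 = (q - 1)*(q + 1)*(q + 3)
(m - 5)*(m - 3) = m^2 - 8*m + 15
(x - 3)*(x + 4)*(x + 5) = x^3 + 6*x^2 - 7*x - 60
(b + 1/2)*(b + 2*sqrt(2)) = b^2 + b/2 + 2*sqrt(2)*b + sqrt(2)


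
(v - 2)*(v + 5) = v^2 + 3*v - 10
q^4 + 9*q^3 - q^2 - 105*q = q*(q - 3)*(q + 5)*(q + 7)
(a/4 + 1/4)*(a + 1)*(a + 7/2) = a^3/4 + 11*a^2/8 + 2*a + 7/8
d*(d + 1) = d^2 + d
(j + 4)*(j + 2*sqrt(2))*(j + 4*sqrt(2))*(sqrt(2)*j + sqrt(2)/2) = sqrt(2)*j^4 + 9*sqrt(2)*j^3/2 + 12*j^3 + 18*sqrt(2)*j^2 + 54*j^2 + 24*j + 72*sqrt(2)*j + 32*sqrt(2)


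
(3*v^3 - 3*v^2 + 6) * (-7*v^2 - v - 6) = -21*v^5 + 18*v^4 - 15*v^3 - 24*v^2 - 6*v - 36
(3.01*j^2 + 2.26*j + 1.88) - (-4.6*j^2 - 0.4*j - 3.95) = 7.61*j^2 + 2.66*j + 5.83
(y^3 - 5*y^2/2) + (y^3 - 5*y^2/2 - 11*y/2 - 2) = 2*y^3 - 5*y^2 - 11*y/2 - 2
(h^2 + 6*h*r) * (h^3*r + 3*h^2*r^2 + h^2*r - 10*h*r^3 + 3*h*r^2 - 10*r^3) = h^5*r + 9*h^4*r^2 + h^4*r + 8*h^3*r^3 + 9*h^3*r^2 - 60*h^2*r^4 + 8*h^2*r^3 - 60*h*r^4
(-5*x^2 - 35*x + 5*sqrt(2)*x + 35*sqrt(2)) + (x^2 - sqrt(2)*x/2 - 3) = -4*x^2 - 35*x + 9*sqrt(2)*x/2 - 3 + 35*sqrt(2)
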